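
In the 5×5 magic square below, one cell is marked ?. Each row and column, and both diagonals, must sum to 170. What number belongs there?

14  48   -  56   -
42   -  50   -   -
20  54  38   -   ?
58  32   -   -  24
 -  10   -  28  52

Column 1: 14 + 42 + 20 + 58 + ? = 170, so (5,1) = 36.
From column 2, 170 − (48 + 54 + 32 + 10) gives (2,2) = 26.
Main diagonal: 14 + 26 + 38 + 52 + ? = 170, so (4,4) = 40.
Row 4 must total 170; the given cells sum to 154, so (4,3) = 16.
Using row 5: 36 + 10 + 28 + 52 + ? → (5,3) = 170 − 126 = 44.
Column 3: 50 + 38 + 16 + 44 + ? = 170, so (1,3) = 22.
The remaining cell in row 1 is (1,5) = 170 − 140 = 30.
Anti-diagonal needs 170; the known cells sum to 136, so (2,4) = 34.
From row 2, 170 − (42 + 26 + 50 + 34) gives (2,5) = 18.
From column 4, 170 − (56 + 34 + 40 + 28) gives (3,4) = 12.
Column 5 must total 170; the given cells sum to 124, so (3,5) = 46.

46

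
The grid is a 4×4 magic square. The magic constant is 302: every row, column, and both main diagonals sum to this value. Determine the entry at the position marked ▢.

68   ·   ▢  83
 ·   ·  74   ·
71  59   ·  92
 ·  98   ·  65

The remaining cell in row 3 is (3,3) = 302 − 222 = 80.
Column 4 must total 302; the given cells sum to 240, so (2,4) = 62.
From main diagonal, 302 − (68 + 80 + 65) gives (2,2) = 89.
Using anti-diagonal: 83 + 74 + 59 + ? → (4,1) = 302 − 216 = 86.
Row 2 must total 302; the given cells sum to 225, so (2,1) = 77.
From row 4, 302 − (86 + 98 + 65) gives (4,3) = 53.
Column 2 must total 302; the given cells sum to 246, so (1,2) = 56.
The remaining cell in column 3 is (1,3) = 302 − 207 = 95.

95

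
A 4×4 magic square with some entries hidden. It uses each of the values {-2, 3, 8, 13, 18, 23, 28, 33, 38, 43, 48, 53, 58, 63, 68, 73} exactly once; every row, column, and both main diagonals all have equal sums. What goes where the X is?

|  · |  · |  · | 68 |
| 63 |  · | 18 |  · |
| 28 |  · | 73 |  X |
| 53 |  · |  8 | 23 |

38

The 16 entries sum to 568, so each line sums to 568/4 = 142.
From row 4, 142 − (53 + 8 + 23) gives (4,2) = 58.
Column 1: 63 + 28 + 53 + ? = 142, so (1,1) = -2.
Column 3 must total 142; the given cells sum to 99, so (1,3) = 43.
Main diagonal: -2 + 73 + 23 + ? = 142, so (2,2) = 48.
Anti-diagonal must total 142; the given cells sum to 139, so (3,2) = 3.
Row 1: -2 + 43 + 68 + ? = 142, so (1,2) = 33.
Row 2 needs 142; the known cells sum to 129, so (2,4) = 13.
Using row 3: 28 + 3 + 73 + ? → (3,4) = 142 − 104 = 38.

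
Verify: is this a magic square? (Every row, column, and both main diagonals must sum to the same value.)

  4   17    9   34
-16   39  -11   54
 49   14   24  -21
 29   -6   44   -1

Row 1: 4 + 17 + 9 + 34 = 64.
Row 2: -16 + 39 + (-11) + 54 = 66.
Row 3: 49 + 14 + 24 + (-21) = 66.
Row 4: 29 + (-6) + 44 + (-1) = 66.
Column 1: 4 + (-16) + 49 + 29 = 66.
Column 2: 17 + 39 + 14 + (-6) = 64.
Column 3: 9 + (-11) + 24 + 44 = 66.
Column 4: 34 + 54 + (-21) + (-1) = 66.
Main diagonal: 4 + 39 + 24 + (-1) = 66.
Anti-diagonal: 34 + (-11) + 14 + 29 = 66.

No — row 1 sums to 64 but column 3 sums to 66.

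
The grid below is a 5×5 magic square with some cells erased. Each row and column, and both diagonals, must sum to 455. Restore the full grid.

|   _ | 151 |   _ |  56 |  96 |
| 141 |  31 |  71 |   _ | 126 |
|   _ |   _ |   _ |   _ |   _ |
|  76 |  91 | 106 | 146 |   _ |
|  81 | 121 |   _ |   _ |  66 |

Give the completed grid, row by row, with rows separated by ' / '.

Row 2 must total 455; the given cells sum to 369, so (2,4) = 86.
Row 4 must total 455; the given cells sum to 419, so (4,5) = 36.
Using column 2: 151 + 31 + 91 + 121 + ? → (3,2) = 455 − 394 = 61.
Column 5 needs 455; the known cells sum to 324, so (3,5) = 131.
Anti-diagonal must total 455; the given cells sum to 354, so (3,3) = 101.
Using main diagonal: 31 + 101 + 146 + 66 + ? → (1,1) = 455 − 344 = 111.
Using row 1: 111 + 151 + 56 + 96 + ? → (1,3) = 455 − 414 = 41.
Using column 1: 111 + 141 + 76 + 81 + ? → (3,1) = 455 − 409 = 46.
Using column 3: 41 + 71 + 101 + 106 + ? → (5,3) = 455 − 319 = 136.
Using row 3: 46 + 61 + 101 + 131 + ? → (3,4) = 455 − 339 = 116.
From row 5, 455 − (81 + 121 + 136 + 66) gives (5,4) = 51.

111 151 41 56 96 / 141 31 71 86 126 / 46 61 101 116 131 / 76 91 106 146 36 / 81 121 136 51 66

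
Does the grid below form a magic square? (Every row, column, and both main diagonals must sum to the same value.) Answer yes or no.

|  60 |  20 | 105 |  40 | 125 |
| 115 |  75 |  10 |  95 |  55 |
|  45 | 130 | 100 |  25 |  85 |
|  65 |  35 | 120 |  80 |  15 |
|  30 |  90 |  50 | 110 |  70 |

Row 1: 60 + 20 + 105 + 40 + 125 = 350.
Row 2: 115 + 75 + 10 + 95 + 55 = 350.
Row 3: 45 + 130 + 100 + 25 + 85 = 385.
Row 4: 65 + 35 + 120 + 80 + 15 = 315.
Row 5: 30 + 90 + 50 + 110 + 70 = 350.
Column 1: 60 + 115 + 45 + 65 + 30 = 315.
Column 2: 20 + 75 + 130 + 35 + 90 = 350.
Column 3: 105 + 10 + 100 + 120 + 50 = 385.
Column 4: 40 + 95 + 25 + 80 + 110 = 350.
Column 5: 125 + 55 + 85 + 15 + 70 = 350.
Main diagonal: 60 + 75 + 100 + 80 + 70 = 385.
Anti-diagonal: 125 + 95 + 100 + 35 + 30 = 385.

No — column 3 sums to 385 but column 5 sums to 350.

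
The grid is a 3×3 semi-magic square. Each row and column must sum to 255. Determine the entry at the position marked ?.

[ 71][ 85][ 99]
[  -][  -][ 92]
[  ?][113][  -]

Using column 2: 85 + 113 + ? → (2,2) = 255 − 198 = 57.
From column 3, 255 − (99 + 92) gives (3,3) = 64.
Row 2 must total 255; the given cells sum to 149, so (2,1) = 106.
From row 3, 255 − (113 + 64) gives (3,1) = 78.

78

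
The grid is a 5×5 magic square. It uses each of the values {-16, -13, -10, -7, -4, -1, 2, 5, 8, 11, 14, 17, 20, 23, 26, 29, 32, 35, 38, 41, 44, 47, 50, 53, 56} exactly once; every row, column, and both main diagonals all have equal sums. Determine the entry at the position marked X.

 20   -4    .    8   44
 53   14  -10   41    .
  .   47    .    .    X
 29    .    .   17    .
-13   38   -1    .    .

The 25 entries sum to 500, so each line sums to 500/5 = 100.
Row 1 needs 100; the known cells sum to 68, so (1,3) = 32.
Row 2 must total 100; the given cells sum to 98, so (2,5) = 2.
From column 1, 100 − (20 + 53 + 29 + (-13)) gives (3,1) = 11.
Column 2 needs 100; the known cells sum to 95, so (4,2) = 5.
Anti-diagonal: 44 + 41 + 5 + (-13) + ? = 100, so (3,3) = 23.
Using column 3: 32 + (-10) + 23 + (-1) + ? → (4,3) = 100 − 44 = 56.
Main diagonal: 20 + 14 + 23 + 17 + ? = 100, so (5,5) = 26.
Using row 4: 29 + 5 + 56 + 17 + ? → (4,5) = 100 − 107 = -7.
Row 5 must total 100; the given cells sum to 50, so (5,4) = 50.
Column 4 must total 100; the given cells sum to 116, so (3,4) = -16.
The remaining cell in column 5 is (3,5) = 100 − 65 = 35.

35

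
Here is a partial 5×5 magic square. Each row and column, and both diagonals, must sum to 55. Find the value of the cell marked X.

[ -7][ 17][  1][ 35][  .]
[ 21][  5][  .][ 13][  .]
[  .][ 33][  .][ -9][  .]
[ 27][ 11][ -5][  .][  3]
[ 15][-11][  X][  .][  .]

The remaining cell in row 1 is (1,5) = 55 − 46 = 9.
From row 4, 55 − (27 + 11 + (-5) + 3) gives (4,4) = 19.
Using column 1: -7 + 21 + 27 + 15 + ? → (3,1) = 55 − 56 = -1.
From column 4, 55 − (35 + 13 + (-9) + 19) gives (5,4) = -3.
From anti-diagonal, 55 − (9 + 13 + 11 + 15) gives (3,3) = 7.
The remaining cell in row 3 is (3,5) = 55 − 30 = 25.
The remaining cell in main diagonal is (5,5) = 55 − 24 = 31.
The remaining cell in row 5 is (5,3) = 55 − 32 = 23.

23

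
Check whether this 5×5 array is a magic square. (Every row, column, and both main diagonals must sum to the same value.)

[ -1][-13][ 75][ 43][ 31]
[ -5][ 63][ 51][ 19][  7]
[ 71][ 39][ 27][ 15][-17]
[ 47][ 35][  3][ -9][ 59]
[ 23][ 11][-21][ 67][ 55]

Yes

Row 1: -1 + (-13) + 75 + 43 + 31 = 135.
Row 2: -5 + 63 + 51 + 19 + 7 = 135.
Row 3: 71 + 39 + 27 + 15 + (-17) = 135.
Row 4: 47 + 35 + 3 + (-9) + 59 = 135.
Row 5: 23 + 11 + (-21) + 67 + 55 = 135.
Column 1: -1 + (-5) + 71 + 47 + 23 = 135.
Column 2: -13 + 63 + 39 + 35 + 11 = 135.
Column 3: 75 + 51 + 27 + 3 + (-21) = 135.
Column 4: 43 + 19 + 15 + (-9) + 67 = 135.
Column 5: 31 + 7 + (-17) + 59 + 55 = 135.
Main diagonal: -1 + 63 + 27 + (-9) + 55 = 135.
Anti-diagonal: 31 + 19 + 27 + 35 + 23 = 135.
All lines sum to 135.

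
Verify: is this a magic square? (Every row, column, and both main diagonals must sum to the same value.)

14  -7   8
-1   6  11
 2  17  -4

No — row 1 sums to 15 but main diagonal sums to 16.

Row 1: 14 + (-7) + 8 = 15.
Row 2: -1 + 6 + 11 = 16.
Row 3: 2 + 17 + (-4) = 15.
Column 1: 14 + (-1) + 2 = 15.
Column 2: -7 + 6 + 17 = 16.
Column 3: 8 + 11 + (-4) = 15.
Main diagonal: 14 + 6 + (-4) = 16.
Anti-diagonal: 8 + 6 + 2 = 16.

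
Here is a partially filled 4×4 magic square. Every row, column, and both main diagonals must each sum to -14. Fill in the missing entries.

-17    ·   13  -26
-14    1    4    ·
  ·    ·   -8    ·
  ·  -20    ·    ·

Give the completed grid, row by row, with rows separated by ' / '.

From row 1, -14 − (-17 + 13 + (-26)) gives (1,2) = 16.
From row 2, -14 − (-14 + 1 + 4) gives (2,4) = -5.
From column 2, -14 − (16 + 1 + (-20)) gives (3,2) = -11.
Column 3: 13 + 4 + (-8) + ? = -14, so (4,3) = -23.
Using main diagonal: -17 + 1 + (-8) + ? → (4,4) = -14 − (-24) = 10.
Anti-diagonal: -26 + 4 + (-11) + ? = -14, so (4,1) = 19.
The remaining cell in column 1 is (3,1) = -14 − (-12) = -2.
From column 4, -14 − (-26 + (-5) + 10) gives (3,4) = 7.

-17 16 13 -26 / -14 1 4 -5 / -2 -11 -8 7 / 19 -20 -23 10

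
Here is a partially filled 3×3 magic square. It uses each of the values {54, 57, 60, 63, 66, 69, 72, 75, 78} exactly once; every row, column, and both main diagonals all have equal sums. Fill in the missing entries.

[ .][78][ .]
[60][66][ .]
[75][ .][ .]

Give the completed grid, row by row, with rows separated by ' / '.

63 78 57 / 60 66 72 / 75 54 69

The 9 entries sum to 594, so each line sums to 594/3 = 198.
Row 2: 60 + 66 + ? = 198, so (2,3) = 72.
From column 1, 198 − (60 + 75) gives (1,1) = 63.
From column 2, 198 − (78 + 66) gives (3,2) = 54.
Main diagonal: 63 + 66 + ? = 198, so (3,3) = 69.
The remaining cell in anti-diagonal is (1,3) = 198 − 141 = 57.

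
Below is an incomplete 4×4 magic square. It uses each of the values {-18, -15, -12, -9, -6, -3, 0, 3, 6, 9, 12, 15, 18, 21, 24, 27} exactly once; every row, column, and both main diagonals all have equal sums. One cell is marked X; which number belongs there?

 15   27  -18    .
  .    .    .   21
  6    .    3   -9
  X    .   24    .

The 16 entries sum to 72, so each line sums to 72/4 = 18.
Using row 1: 15 + 27 + (-18) + ? → (1,4) = 18 − 24 = -6.
The remaining cell in row 3 is (3,2) = 18 − 0 = 18.
From column 3, 18 − (-18 + 3 + 24) gives (2,3) = 9.
Column 4 needs 18; the known cells sum to 6, so (4,4) = 12.
The remaining cell in main diagonal is (2,2) = 18 − 30 = -12.
The remaining cell in anti-diagonal is (4,1) = 18 − 21 = -3.

-3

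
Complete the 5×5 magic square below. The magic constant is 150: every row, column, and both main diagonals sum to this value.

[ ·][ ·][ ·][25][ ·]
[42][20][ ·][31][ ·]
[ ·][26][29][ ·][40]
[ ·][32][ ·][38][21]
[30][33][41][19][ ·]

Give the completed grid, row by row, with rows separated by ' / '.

36 39 22 25 28 / 42 20 23 31 34 / 18 26 29 37 40 / 24 32 35 38 21 / 30 33 41 19 27

Row 5: 30 + 33 + 41 + 19 + ? = 150, so (5,5) = 27.
Column 2 must total 150; the given cells sum to 111, so (1,2) = 39.
Column 4 must total 150; the given cells sum to 113, so (3,4) = 37.
Main diagonal needs 150; the known cells sum to 114, so (1,1) = 36.
Anti-diagonal must total 150; the given cells sum to 122, so (1,5) = 28.
Row 1: 36 + 39 + 25 + 28 + ? = 150, so (1,3) = 22.
Using row 3: 26 + 29 + 37 + 40 + ? → (3,1) = 150 − 132 = 18.
Column 1 must total 150; the given cells sum to 126, so (4,1) = 24.
Column 5 must total 150; the given cells sum to 116, so (2,5) = 34.
Using row 2: 42 + 20 + 31 + 34 + ? → (2,3) = 150 − 127 = 23.
From row 4, 150 − (24 + 32 + 38 + 21) gives (4,3) = 35.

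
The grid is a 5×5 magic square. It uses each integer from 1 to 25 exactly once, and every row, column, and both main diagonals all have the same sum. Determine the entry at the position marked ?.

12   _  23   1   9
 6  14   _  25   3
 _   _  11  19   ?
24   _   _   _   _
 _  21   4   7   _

22

The entries are 1 through 25, which sum to 325, so each line sums to 325/5 = 65.
Row 1 needs 65; the known cells sum to 45, so (1,2) = 20.
The remaining cell in row 2 is (2,3) = 65 − 48 = 17.
Column 3 needs 65; the known cells sum to 55, so (4,3) = 10.
Column 4: 1 + 25 + 19 + 7 + ? = 65, so (4,4) = 13.
Main diagonal: 12 + 14 + 11 + 13 + ? = 65, so (5,5) = 15.
Row 5: 21 + 4 + 7 + 15 + ? = 65, so (5,1) = 18.
The remaining cell in column 1 is (3,1) = 65 − 60 = 5.
From anti-diagonal, 65 − (9 + 25 + 11 + 18) gives (4,2) = 2.
Row 4: 24 + 2 + 10 + 13 + ? = 65, so (4,5) = 16.
Column 2: 20 + 14 + 2 + 21 + ? = 65, so (3,2) = 8.
The remaining cell in column 5 is (3,5) = 65 − 43 = 22.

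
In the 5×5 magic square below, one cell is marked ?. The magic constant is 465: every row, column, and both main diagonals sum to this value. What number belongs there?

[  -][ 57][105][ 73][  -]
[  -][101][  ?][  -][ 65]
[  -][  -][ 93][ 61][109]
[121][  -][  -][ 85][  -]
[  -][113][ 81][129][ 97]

49

The remaining cell in row 5 is (5,1) = 465 − 420 = 45.
Using column 4: 73 + 61 + 85 + 129 + ? → (2,4) = 465 − 348 = 117.
From main diagonal, 465 − (101 + 93 + 85 + 97) gives (1,1) = 89.
Row 1: 89 + 57 + 105 + 73 + ? = 465, so (1,5) = 141.
Column 5 needs 465; the known cells sum to 412, so (4,5) = 53.
Anti-diagonal needs 465; the known cells sum to 396, so (4,2) = 69.
From row 4, 465 − (121 + 69 + 85 + 53) gives (4,3) = 137.
From column 2, 465 − (57 + 101 + 69 + 113) gives (3,2) = 125.
From column 3, 465 − (105 + 93 + 137 + 81) gives (2,3) = 49.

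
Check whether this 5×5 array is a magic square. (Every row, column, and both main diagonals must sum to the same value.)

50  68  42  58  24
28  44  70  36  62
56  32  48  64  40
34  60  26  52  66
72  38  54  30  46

Row 1: 50 + 68 + 42 + 58 + 24 = 242.
Row 2: 28 + 44 + 70 + 36 + 62 = 240.
Row 3: 56 + 32 + 48 + 64 + 40 = 240.
Row 4: 34 + 60 + 26 + 52 + 66 = 238.
Row 5: 72 + 38 + 54 + 30 + 46 = 240.
Column 1: 50 + 28 + 56 + 34 + 72 = 240.
Column 2: 68 + 44 + 32 + 60 + 38 = 242.
Column 3: 42 + 70 + 48 + 26 + 54 = 240.
Column 4: 58 + 36 + 64 + 52 + 30 = 240.
Column 5: 24 + 62 + 40 + 66 + 46 = 238.
Main diagonal: 50 + 44 + 48 + 52 + 46 = 240.
Anti-diagonal: 24 + 36 + 48 + 60 + 72 = 240.

No — column 5 sums to 238 but row 5 sums to 240.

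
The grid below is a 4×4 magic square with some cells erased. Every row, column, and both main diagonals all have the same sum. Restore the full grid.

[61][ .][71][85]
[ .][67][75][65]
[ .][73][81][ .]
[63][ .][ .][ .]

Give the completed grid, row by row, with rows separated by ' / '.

Anti-diagonal is already complete: 85 + 75 + 73 + 63 = 296, so that is the magic constant.
Row 1 must total 296; the given cells sum to 217, so (1,2) = 79.
From row 2, 296 − (67 + 75 + 65) gives (2,1) = 89.
Column 1 must total 296; the given cells sum to 213, so (3,1) = 83.
Column 2 must total 296; the given cells sum to 219, so (4,2) = 77.
Column 3: 71 + 75 + 81 + ? = 296, so (4,3) = 69.
Main diagonal: 61 + 67 + 81 + ? = 296, so (4,4) = 87.
Row 3 needs 296; the known cells sum to 237, so (3,4) = 59.

61 79 71 85 / 89 67 75 65 / 83 73 81 59 / 63 77 69 87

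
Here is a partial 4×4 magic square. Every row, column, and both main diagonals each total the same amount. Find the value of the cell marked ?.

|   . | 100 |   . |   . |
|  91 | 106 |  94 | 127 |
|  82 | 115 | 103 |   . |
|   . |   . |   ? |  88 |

Row 2 is complete and sums to 418; that is the magic constant.
Using row 3: 82 + 115 + 103 + ? → (3,4) = 418 − 300 = 118.
The remaining cell in column 2 is (4,2) = 418 − 321 = 97.
Column 4 needs 418; the known cells sum to 333, so (1,4) = 85.
Using main diagonal: 106 + 103 + 88 + ? → (1,1) = 418 − 297 = 121.
Using anti-diagonal: 85 + 94 + 115 + ? → (4,1) = 418 − 294 = 124.
Row 1: 121 + 100 + 85 + ? = 418, so (1,3) = 112.
Using row 4: 124 + 97 + 88 + ? → (4,3) = 418 − 309 = 109.

109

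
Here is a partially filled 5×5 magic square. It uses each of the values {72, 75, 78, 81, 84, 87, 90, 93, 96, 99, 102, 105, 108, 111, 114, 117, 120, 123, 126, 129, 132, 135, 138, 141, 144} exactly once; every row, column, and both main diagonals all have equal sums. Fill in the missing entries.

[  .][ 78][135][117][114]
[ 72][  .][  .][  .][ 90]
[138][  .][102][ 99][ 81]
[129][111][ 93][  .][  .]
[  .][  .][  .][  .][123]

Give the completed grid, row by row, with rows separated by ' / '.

The 25 entries sum to 2700, so each line sums to 2700/5 = 540.
Row 1 needs 540; the known cells sum to 444, so (1,1) = 96.
Row 3 must total 540; the given cells sum to 420, so (3,2) = 120.
Column 1: 96 + 72 + 138 + 129 + ? = 540, so (5,1) = 105.
The remaining cell in column 5 is (4,5) = 540 − 408 = 132.
From anti-diagonal, 540 − (114 + 102 + 111 + 105) gives (2,4) = 108.
Row 4 needs 540; the known cells sum to 465, so (4,4) = 75.
From column 4, 540 − (117 + 108 + 99 + 75) gives (5,4) = 141.
Main diagonal must total 540; the given cells sum to 396, so (2,2) = 144.
Row 2 must total 540; the given cells sum to 414, so (2,3) = 126.
From column 2, 540 − (78 + 144 + 120 + 111) gives (5,2) = 87.
Column 3 needs 540; the known cells sum to 456, so (5,3) = 84.

96 78 135 117 114 / 72 144 126 108 90 / 138 120 102 99 81 / 129 111 93 75 132 / 105 87 84 141 123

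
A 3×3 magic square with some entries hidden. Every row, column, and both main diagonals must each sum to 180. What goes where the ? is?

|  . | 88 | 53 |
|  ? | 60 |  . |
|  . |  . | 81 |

74

From row 1, 180 − (88 + 53) gives (1,1) = 39.
Using column 2: 88 + 60 + ? → (3,2) = 180 − 148 = 32.
Column 3 needs 180; the known cells sum to 134, so (2,3) = 46.
From anti-diagonal, 180 − (53 + 60) gives (3,1) = 67.
The remaining cell in row 2 is (2,1) = 180 − 106 = 74.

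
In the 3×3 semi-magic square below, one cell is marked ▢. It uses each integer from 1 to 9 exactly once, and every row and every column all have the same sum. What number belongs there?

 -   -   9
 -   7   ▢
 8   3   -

The entries are 1 through 9, which sum to 45, so each line sums to 45/3 = 15.
Row 3 needs 15; the known cells sum to 11, so (3,3) = 4.
Column 2 needs 15; the known cells sum to 10, so (1,2) = 5.
Column 3 needs 15; the known cells sum to 13, so (2,3) = 2.

2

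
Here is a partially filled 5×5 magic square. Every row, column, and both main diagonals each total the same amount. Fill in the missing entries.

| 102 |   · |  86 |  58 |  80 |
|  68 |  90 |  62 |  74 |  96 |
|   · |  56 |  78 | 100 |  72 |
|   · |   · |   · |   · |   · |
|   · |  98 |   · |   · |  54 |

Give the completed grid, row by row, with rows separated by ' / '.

Row 2 is already complete: 68 + 90 + 62 + 74 + 96 = 390, so that is the magic constant.
Row 1 must total 390; the given cells sum to 326, so (1,2) = 64.
Row 3 must total 390; the given cells sum to 306, so (3,1) = 84.
From column 2, 390 − (64 + 90 + 56 + 98) gives (4,2) = 82.
Column 5 must total 390; the given cells sum to 302, so (4,5) = 88.
Main diagonal needs 390; the known cells sum to 324, so (4,4) = 66.
Using anti-diagonal: 80 + 74 + 78 + 82 + ? → (5,1) = 390 − 314 = 76.
Column 1 needs 390; the known cells sum to 330, so (4,1) = 60.
Column 4: 58 + 74 + 100 + 66 + ? = 390, so (5,4) = 92.
Using row 4: 60 + 82 + 66 + 88 + ? → (4,3) = 390 − 296 = 94.
From row 5, 390 − (76 + 98 + 92 + 54) gives (5,3) = 70.

102 64 86 58 80 / 68 90 62 74 96 / 84 56 78 100 72 / 60 82 94 66 88 / 76 98 70 92 54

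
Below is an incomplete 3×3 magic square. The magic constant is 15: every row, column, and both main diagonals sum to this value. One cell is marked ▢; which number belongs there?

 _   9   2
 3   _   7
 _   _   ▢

From row 1, 15 − (9 + 2) gives (1,1) = 4.
Row 2 needs 15; the known cells sum to 10, so (2,2) = 5.
Column 1 needs 15; the known cells sum to 7, so (3,1) = 8.
From column 2, 15 − (9 + 5) gives (3,2) = 1.
Using column 3: 2 + 7 + ? → (3,3) = 15 − 9 = 6.

6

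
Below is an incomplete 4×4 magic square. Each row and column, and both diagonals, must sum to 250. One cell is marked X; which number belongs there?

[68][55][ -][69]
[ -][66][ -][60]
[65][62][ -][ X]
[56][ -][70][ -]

64

Using row 1: 68 + 55 + 69 + ? → (1,3) = 250 − 192 = 58.
Using column 1: 68 + 65 + 56 + ? → (2,1) = 250 − 189 = 61.
Column 2 must total 250; the given cells sum to 183, so (4,2) = 67.
From anti-diagonal, 250 − (69 + 62 + 56) gives (2,3) = 63.
Row 4 needs 250; the known cells sum to 193, so (4,4) = 57.
Column 3: 58 + 63 + 70 + ? = 250, so (3,3) = 59.
From column 4, 250 − (69 + 60 + 57) gives (3,4) = 64.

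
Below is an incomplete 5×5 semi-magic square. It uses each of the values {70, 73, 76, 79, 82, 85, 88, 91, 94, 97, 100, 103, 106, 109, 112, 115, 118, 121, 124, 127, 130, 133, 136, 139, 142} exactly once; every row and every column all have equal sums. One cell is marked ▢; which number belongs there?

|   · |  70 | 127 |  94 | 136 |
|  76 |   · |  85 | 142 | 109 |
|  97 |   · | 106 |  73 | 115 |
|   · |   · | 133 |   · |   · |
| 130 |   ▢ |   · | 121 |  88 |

112

The 25 entries sum to 2650, so each line sums to 2650/5 = 530.
Using row 1: 70 + 127 + 94 + 136 + ? → (1,1) = 530 − 427 = 103.
The remaining cell in row 2 is (2,2) = 530 − 412 = 118.
From row 3, 530 − (97 + 106 + 73 + 115) gives (3,2) = 139.
Column 1 must total 530; the given cells sum to 406, so (4,1) = 124.
The remaining cell in column 3 is (5,3) = 530 − 451 = 79.
From column 4, 530 − (94 + 142 + 73 + 121) gives (4,4) = 100.
Column 5 needs 530; the known cells sum to 448, so (4,5) = 82.
Row 4: 124 + 133 + 100 + 82 + ? = 530, so (4,2) = 91.
Row 5 must total 530; the given cells sum to 418, so (5,2) = 112.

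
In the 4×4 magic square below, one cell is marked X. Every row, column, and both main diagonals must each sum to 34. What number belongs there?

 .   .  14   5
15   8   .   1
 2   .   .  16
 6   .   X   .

7

Using row 2: 15 + 8 + 1 + ? → (2,3) = 34 − 24 = 10.
Column 1 must total 34; the given cells sum to 23, so (1,1) = 11.
Column 4 needs 34; the known cells sum to 22, so (4,4) = 12.
From main diagonal, 34 − (11 + 8 + 12) gives (3,3) = 3.
Anti-diagonal: 5 + 10 + 6 + ? = 34, so (3,2) = 13.
From row 1, 34 − (11 + 14 + 5) gives (1,2) = 4.
From column 2, 34 − (4 + 8 + 13) gives (4,2) = 9.
Using column 3: 14 + 10 + 3 + ? → (4,3) = 34 − 27 = 7.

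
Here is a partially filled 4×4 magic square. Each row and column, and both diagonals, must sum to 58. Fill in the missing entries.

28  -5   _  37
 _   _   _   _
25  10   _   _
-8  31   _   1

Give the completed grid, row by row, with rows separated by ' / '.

28 -5 -2 37 / 13 22 19 4 / 25 10 7 16 / -8 31 34 1

The remaining cell in row 1 is (1,3) = 58 − 60 = -2.
Row 4 needs 58; the known cells sum to 24, so (4,3) = 34.
Column 1 needs 58; the known cells sum to 45, so (2,1) = 13.
From column 2, 58 − (-5 + 10 + 31) gives (2,2) = 22.
From main diagonal, 58 − (28 + 22 + 1) gives (3,3) = 7.
The remaining cell in anti-diagonal is (2,3) = 58 − 39 = 19.
Row 2 must total 58; the given cells sum to 54, so (2,4) = 4.
Row 3 needs 58; the known cells sum to 42, so (3,4) = 16.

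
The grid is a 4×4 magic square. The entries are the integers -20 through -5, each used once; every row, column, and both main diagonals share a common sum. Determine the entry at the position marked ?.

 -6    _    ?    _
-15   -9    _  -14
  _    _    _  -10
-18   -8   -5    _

The entries are -20 through -5, which sum to -200, so each line sums to -200/4 = -50.
Row 2: -15 + (-9) + (-14) + ? = -50, so (2,3) = -12.
Row 4: -18 + (-8) + (-5) + ? = -50, so (4,4) = -19.
Column 1 must total -50; the given cells sum to -39, so (3,1) = -11.
Column 4: -14 + (-10) + (-19) + ? = -50, so (1,4) = -7.
Main diagonal must total -50; the given cells sum to -34, so (3,3) = -16.
From anti-diagonal, -50 − (-7 + (-12) + (-18)) gives (3,2) = -13.
From column 2, -50 − (-9 + (-13) + (-8)) gives (1,2) = -20.
The remaining cell in column 3 is (1,3) = -50 − (-33) = -17.

-17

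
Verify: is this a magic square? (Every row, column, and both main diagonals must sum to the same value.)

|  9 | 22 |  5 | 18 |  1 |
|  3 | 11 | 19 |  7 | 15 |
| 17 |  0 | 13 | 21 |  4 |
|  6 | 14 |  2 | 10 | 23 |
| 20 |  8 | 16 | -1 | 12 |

Yes

Row 1: 9 + 22 + 5 + 18 + 1 = 55.
Row 2: 3 + 11 + 19 + 7 + 15 = 55.
Row 3: 17 + 0 + 13 + 21 + 4 = 55.
Row 4: 6 + 14 + 2 + 10 + 23 = 55.
Row 5: 20 + 8 + 16 + (-1) + 12 = 55.
Column 1: 9 + 3 + 17 + 6 + 20 = 55.
Column 2: 22 + 11 + 0 + 14 + 8 = 55.
Column 3: 5 + 19 + 13 + 2 + 16 = 55.
Column 4: 18 + 7 + 21 + 10 + (-1) = 55.
Column 5: 1 + 15 + 4 + 23 + 12 = 55.
Main diagonal: 9 + 11 + 13 + 10 + 12 = 55.
Anti-diagonal: 1 + 7 + 13 + 14 + 20 = 55.
All lines sum to 55.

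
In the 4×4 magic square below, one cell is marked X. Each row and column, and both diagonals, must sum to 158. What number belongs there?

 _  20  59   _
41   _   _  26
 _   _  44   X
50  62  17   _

The remaining cell in row 4 is (4,4) = 158 − 129 = 29.
Column 3: 59 + 44 + 17 + ? = 158, so (2,3) = 38.
Row 2: 41 + 38 + 26 + ? = 158, so (2,2) = 53.
Column 2 must total 158; the given cells sum to 135, so (3,2) = 23.
The remaining cell in main diagonal is (1,1) = 158 − 126 = 32.
Anti-diagonal needs 158; the known cells sum to 111, so (1,4) = 47.
Using column 1: 32 + 41 + 50 + ? → (3,1) = 158 − 123 = 35.
Column 4: 47 + 26 + 29 + ? = 158, so (3,4) = 56.

56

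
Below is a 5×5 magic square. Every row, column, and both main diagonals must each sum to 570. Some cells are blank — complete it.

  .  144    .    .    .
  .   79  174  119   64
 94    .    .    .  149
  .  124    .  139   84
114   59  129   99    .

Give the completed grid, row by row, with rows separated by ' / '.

Row 2: 79 + 174 + 119 + 64 + ? = 570, so (2,1) = 134.
Using row 5: 114 + 59 + 129 + 99 + ? → (5,5) = 570 − 401 = 169.
The remaining cell in column 2 is (3,2) = 570 − 406 = 164.
Column 5: 64 + 149 + 84 + 169 + ? = 570, so (1,5) = 104.
Anti-diagonal must total 570; the given cells sum to 461, so (3,3) = 109.
From row 3, 570 − (94 + 164 + 109 + 149) gives (3,4) = 54.
The remaining cell in column 4 is (1,4) = 570 − 411 = 159.
Main diagonal: 79 + 109 + 139 + 169 + ? = 570, so (1,1) = 74.
Row 1 must total 570; the given cells sum to 481, so (1,3) = 89.
Using column 1: 74 + 134 + 94 + 114 + ? → (4,1) = 570 − 416 = 154.
Column 3: 89 + 174 + 109 + 129 + ? = 570, so (4,3) = 69.

74 144 89 159 104 / 134 79 174 119 64 / 94 164 109 54 149 / 154 124 69 139 84 / 114 59 129 99 169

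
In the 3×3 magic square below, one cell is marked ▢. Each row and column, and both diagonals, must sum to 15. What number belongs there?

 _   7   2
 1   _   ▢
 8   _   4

Row 1: 7 + 2 + ? = 15, so (1,1) = 6.
The remaining cell in row 3 is (3,2) = 15 − 12 = 3.
From column 2, 15 − (7 + 3) gives (2,2) = 5.
Using column 3: 2 + 4 + ? → (2,3) = 15 − 6 = 9.

9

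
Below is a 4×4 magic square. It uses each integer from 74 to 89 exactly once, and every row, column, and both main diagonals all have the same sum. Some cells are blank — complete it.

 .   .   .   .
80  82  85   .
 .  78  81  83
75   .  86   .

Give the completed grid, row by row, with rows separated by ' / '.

The entries are 74 through 89, which sum to 1304, so each line sums to 1304/4 = 326.
Using row 2: 80 + 82 + 85 + ? → (2,4) = 326 − 247 = 79.
Row 3: 78 + 81 + 83 + ? = 326, so (3,1) = 84.
Column 1: 80 + 84 + 75 + ? = 326, so (1,1) = 87.
Column 3 needs 326; the known cells sum to 252, so (1,3) = 74.
From main diagonal, 326 − (87 + 82 + 81) gives (4,4) = 76.
Anti-diagonal needs 326; the known cells sum to 238, so (1,4) = 88.
Row 1 must total 326; the given cells sum to 249, so (1,2) = 77.
Row 4: 75 + 86 + 76 + ? = 326, so (4,2) = 89.

87 77 74 88 / 80 82 85 79 / 84 78 81 83 / 75 89 86 76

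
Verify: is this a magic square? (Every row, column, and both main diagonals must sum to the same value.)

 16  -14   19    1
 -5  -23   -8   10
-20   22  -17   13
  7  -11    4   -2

No — row 3 sums to -2 but row 2 sums to -26.

Row 1: 16 + (-14) + 19 + 1 = 22.
Row 2: -5 + (-23) + (-8) + 10 = -26.
Row 3: -20 + 22 + (-17) + 13 = -2.
Row 4: 7 + (-11) + 4 + (-2) = -2.
Column 1: 16 + (-5) + (-20) + 7 = -2.
Column 2: -14 + (-23) + 22 + (-11) = -26.
Column 3: 19 + (-8) + (-17) + 4 = -2.
Column 4: 1 + 10 + 13 + (-2) = 22.
Main diagonal: 16 + (-23) + (-17) + (-2) = -26.
Anti-diagonal: 1 + (-8) + 22 + 7 = 22.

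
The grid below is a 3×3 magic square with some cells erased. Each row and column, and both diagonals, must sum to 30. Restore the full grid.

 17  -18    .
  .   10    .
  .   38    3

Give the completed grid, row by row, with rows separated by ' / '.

17 -18 31 / 24 10 -4 / -11 38 3

Row 1: 17 + (-18) + ? = 30, so (1,3) = 31.
Row 3: 38 + 3 + ? = 30, so (3,1) = -11.
Column 1 needs 30; the known cells sum to 6, so (2,1) = 24.
Column 3 must total 30; the given cells sum to 34, so (2,3) = -4.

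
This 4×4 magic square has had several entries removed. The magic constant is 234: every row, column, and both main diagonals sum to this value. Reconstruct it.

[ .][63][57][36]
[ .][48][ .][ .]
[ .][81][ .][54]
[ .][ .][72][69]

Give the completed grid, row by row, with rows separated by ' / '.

78 63 57 36 / 45 48 66 75 / 60 81 39 54 / 51 42 72 69

From row 1, 234 − (63 + 57 + 36) gives (1,1) = 78.
Column 2 must total 234; the given cells sum to 192, so (4,2) = 42.
Using column 4: 36 + 54 + 69 + ? → (2,4) = 234 − 159 = 75.
Main diagonal needs 234; the known cells sum to 195, so (3,3) = 39.
Row 3: 81 + 39 + 54 + ? = 234, so (3,1) = 60.
Row 4: 42 + 72 + 69 + ? = 234, so (4,1) = 51.
The remaining cell in column 1 is (2,1) = 234 − 189 = 45.
The remaining cell in column 3 is (2,3) = 234 − 168 = 66.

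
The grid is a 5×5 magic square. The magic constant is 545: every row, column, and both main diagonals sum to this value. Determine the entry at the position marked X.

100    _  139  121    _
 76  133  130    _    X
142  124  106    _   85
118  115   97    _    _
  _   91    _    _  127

94

From row 3, 545 − (142 + 124 + 106 + 85) gives (3,4) = 88.
Column 1 needs 545; the known cells sum to 436, so (5,1) = 109.
Column 2: 133 + 124 + 115 + 91 + ? = 545, so (1,2) = 82.
Column 3 must total 545; the given cells sum to 472, so (5,3) = 73.
Using main diagonal: 100 + 133 + 106 + 127 + ? → (4,4) = 545 − 466 = 79.
From row 1, 545 − (100 + 82 + 139 + 121) gives (1,5) = 103.
From row 4, 545 − (118 + 115 + 97 + 79) gives (4,5) = 136.
Row 5 must total 545; the given cells sum to 400, so (5,4) = 145.
Using column 4: 121 + 88 + 79 + 145 + ? → (2,4) = 545 − 433 = 112.
Column 5 needs 545; the known cells sum to 451, so (2,5) = 94.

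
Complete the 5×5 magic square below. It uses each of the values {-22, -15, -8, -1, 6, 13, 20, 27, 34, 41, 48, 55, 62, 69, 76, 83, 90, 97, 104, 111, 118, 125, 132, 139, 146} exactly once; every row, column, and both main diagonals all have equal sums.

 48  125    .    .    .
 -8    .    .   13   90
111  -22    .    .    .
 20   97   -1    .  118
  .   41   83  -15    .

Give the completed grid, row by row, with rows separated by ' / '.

48 125 27 104 6 / -8 69 146 13 90 / 111 -22 55 132 34 / 20 97 -1 76 118 / 139 41 83 -15 62

The 25 entries sum to 1550, so each line sums to 1550/5 = 310.
Row 4: 20 + 97 + (-1) + 118 + ? = 310, so (4,4) = 76.
Using column 1: 48 + (-8) + 111 + 20 + ? → (5,1) = 310 − 171 = 139.
Column 2: 125 + (-22) + 97 + 41 + ? = 310, so (2,2) = 69.
The remaining cell in row 2 is (2,3) = 310 − 164 = 146.
Row 5: 139 + 41 + 83 + (-15) + ? = 310, so (5,5) = 62.
From main diagonal, 310 − (48 + 69 + 76 + 62) gives (3,3) = 55.
The remaining cell in anti-diagonal is (1,5) = 310 − 304 = 6.
Column 3 must total 310; the given cells sum to 283, so (1,3) = 27.
From column 5, 310 − (6 + 90 + 118 + 62) gives (3,5) = 34.
Row 1 must total 310; the given cells sum to 206, so (1,4) = 104.
Using row 3: 111 + (-22) + 55 + 34 + ? → (3,4) = 310 − 178 = 132.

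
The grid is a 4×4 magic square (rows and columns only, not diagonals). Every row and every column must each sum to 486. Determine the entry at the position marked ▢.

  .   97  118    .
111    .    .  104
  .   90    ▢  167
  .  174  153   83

69

The remaining cell in row 4 is (4,1) = 486 − 410 = 76.
The remaining cell in column 2 is (2,2) = 486 − 361 = 125.
Column 4: 104 + 167 + 83 + ? = 486, so (1,4) = 132.
Row 1 must total 486; the given cells sum to 347, so (1,1) = 139.
Row 2 must total 486; the given cells sum to 340, so (2,3) = 146.
Column 1: 139 + 111 + 76 + ? = 486, so (3,1) = 160.
From column 3, 486 − (118 + 146 + 153) gives (3,3) = 69.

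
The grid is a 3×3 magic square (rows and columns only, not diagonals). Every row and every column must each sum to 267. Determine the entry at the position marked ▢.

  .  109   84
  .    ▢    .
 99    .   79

69

Row 1 must total 267; the given cells sum to 193, so (1,1) = 74.
Using row 3: 99 + 79 + ? → (3,2) = 267 − 178 = 89.
Column 1 needs 267; the known cells sum to 173, so (2,1) = 94.
The remaining cell in column 2 is (2,2) = 267 − 198 = 69.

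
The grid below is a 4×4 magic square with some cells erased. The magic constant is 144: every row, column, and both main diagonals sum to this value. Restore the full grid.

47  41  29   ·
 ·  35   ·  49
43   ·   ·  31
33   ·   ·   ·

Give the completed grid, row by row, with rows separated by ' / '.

47 41 29 27 / 21 35 39 49 / 43 45 25 31 / 33 23 51 37

From row 1, 144 − (47 + 41 + 29) gives (1,4) = 27.
From column 1, 144 − (47 + 43 + 33) gives (2,1) = 21.
The remaining cell in column 4 is (4,4) = 144 − 107 = 37.
Using main diagonal: 47 + 35 + 37 + ? → (3,3) = 144 − 119 = 25.
Row 2 must total 144; the given cells sum to 105, so (2,3) = 39.
Using row 3: 43 + 25 + 31 + ? → (3,2) = 144 − 99 = 45.
Column 2 must total 144; the given cells sum to 121, so (4,2) = 23.
The remaining cell in column 3 is (4,3) = 144 − 93 = 51.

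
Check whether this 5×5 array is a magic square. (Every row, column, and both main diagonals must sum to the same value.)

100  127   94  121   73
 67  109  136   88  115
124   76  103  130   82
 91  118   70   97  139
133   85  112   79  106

Yes

Row 1: 100 + 127 + 94 + 121 + 73 = 515.
Row 2: 67 + 109 + 136 + 88 + 115 = 515.
Row 3: 124 + 76 + 103 + 130 + 82 = 515.
Row 4: 91 + 118 + 70 + 97 + 139 = 515.
Row 5: 133 + 85 + 112 + 79 + 106 = 515.
Column 1: 100 + 67 + 124 + 91 + 133 = 515.
Column 2: 127 + 109 + 76 + 118 + 85 = 515.
Column 3: 94 + 136 + 103 + 70 + 112 = 515.
Column 4: 121 + 88 + 130 + 97 + 79 = 515.
Column 5: 73 + 115 + 82 + 139 + 106 = 515.
Main diagonal: 100 + 109 + 103 + 97 + 106 = 515.
Anti-diagonal: 73 + 88 + 103 + 118 + 133 = 515.
All lines sum to 515.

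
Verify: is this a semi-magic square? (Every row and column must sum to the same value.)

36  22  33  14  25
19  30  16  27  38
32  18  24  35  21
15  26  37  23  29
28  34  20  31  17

Row 1: 36 + 22 + 33 + 14 + 25 = 130.
Row 2: 19 + 30 + 16 + 27 + 38 = 130.
Row 3: 32 + 18 + 24 + 35 + 21 = 130.
Row 4: 15 + 26 + 37 + 23 + 29 = 130.
Row 5: 28 + 34 + 20 + 31 + 17 = 130.
Column 1: 36 + 19 + 32 + 15 + 28 = 130.
Column 2: 22 + 30 + 18 + 26 + 34 = 130.
Column 3: 33 + 16 + 24 + 37 + 20 = 130.
Column 4: 14 + 27 + 35 + 23 + 31 = 130.
Column 5: 25 + 38 + 21 + 29 + 17 = 130.
All lines sum to 130.

Yes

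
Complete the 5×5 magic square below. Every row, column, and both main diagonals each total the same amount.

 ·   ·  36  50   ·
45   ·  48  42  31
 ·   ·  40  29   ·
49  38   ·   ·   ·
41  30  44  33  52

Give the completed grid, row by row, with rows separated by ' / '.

Row 5 is already complete: 41 + 30 + 44 + 33 + 52 = 200, so that is the magic constant.
The remaining cell in row 2 is (2,2) = 200 − 166 = 34.
Using column 3: 36 + 48 + 40 + 44 + ? → (4,3) = 200 − 168 = 32.
Column 4: 50 + 42 + 29 + 33 + ? = 200, so (4,4) = 46.
From main diagonal, 200 − (34 + 40 + 46 + 52) gives (1,1) = 28.
Anti-diagonal must total 200; the given cells sum to 161, so (1,5) = 39.
Row 1: 28 + 36 + 50 + 39 + ? = 200, so (1,2) = 47.
Row 4: 49 + 38 + 32 + 46 + ? = 200, so (4,5) = 35.
From column 1, 200 − (28 + 45 + 49 + 41) gives (3,1) = 37.
Column 2 needs 200; the known cells sum to 149, so (3,2) = 51.
Column 5 must total 200; the given cells sum to 157, so (3,5) = 43.

28 47 36 50 39 / 45 34 48 42 31 / 37 51 40 29 43 / 49 38 32 46 35 / 41 30 44 33 52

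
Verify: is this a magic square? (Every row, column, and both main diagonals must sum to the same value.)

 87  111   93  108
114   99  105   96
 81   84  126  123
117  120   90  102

Row 1: 87 + 111 + 93 + 108 = 399.
Row 2: 114 + 99 + 105 + 96 = 414.
Row 3: 81 + 84 + 126 + 123 = 414.
Row 4: 117 + 120 + 90 + 102 = 429.
Column 1: 87 + 114 + 81 + 117 = 399.
Column 2: 111 + 99 + 84 + 120 = 414.
Column 3: 93 + 105 + 126 + 90 = 414.
Column 4: 108 + 96 + 123 + 102 = 429.
Main diagonal: 87 + 99 + 126 + 102 = 414.
Anti-diagonal: 108 + 105 + 84 + 117 = 414.

No — column 4 sums to 429 but row 3 sums to 414.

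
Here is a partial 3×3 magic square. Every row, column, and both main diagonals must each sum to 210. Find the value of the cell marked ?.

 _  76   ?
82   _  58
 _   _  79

Row 2: 82 + 58 + ? = 210, so (2,2) = 70.
From column 2, 210 − (76 + 70) gives (3,2) = 64.
The remaining cell in column 3 is (1,3) = 210 − 137 = 73.

73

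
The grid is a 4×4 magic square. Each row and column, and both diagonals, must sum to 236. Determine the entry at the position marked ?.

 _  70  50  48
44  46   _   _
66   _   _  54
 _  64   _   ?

62

Row 1 needs 236; the known cells sum to 168, so (1,1) = 68.
Column 1 needs 236; the known cells sum to 178, so (4,1) = 58.
Column 2 needs 236; the known cells sum to 180, so (3,2) = 56.
Anti-diagonal needs 236; the known cells sum to 162, so (2,3) = 74.
The remaining cell in row 2 is (2,4) = 236 − 164 = 72.
The remaining cell in row 3 is (3,3) = 236 − 176 = 60.
From column 3, 236 − (50 + 74 + 60) gives (4,3) = 52.
The remaining cell in column 4 is (4,4) = 236 − 174 = 62.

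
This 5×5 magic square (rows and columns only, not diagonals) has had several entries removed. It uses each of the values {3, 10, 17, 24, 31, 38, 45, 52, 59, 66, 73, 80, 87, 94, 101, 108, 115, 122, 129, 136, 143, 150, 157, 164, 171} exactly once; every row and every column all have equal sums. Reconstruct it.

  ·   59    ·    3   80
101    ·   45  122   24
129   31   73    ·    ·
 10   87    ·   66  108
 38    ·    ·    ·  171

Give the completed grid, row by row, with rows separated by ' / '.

157 59 136 3 80 / 101 143 45 122 24 / 129 31 73 150 52 / 10 87 164 66 108 / 38 115 17 94 171

The 25 entries sum to 2175, so each line sums to 2175/5 = 435.
Row 2: 101 + 45 + 122 + 24 + ? = 435, so (2,2) = 143.
Row 4 must total 435; the given cells sum to 271, so (4,3) = 164.
Using column 1: 101 + 129 + 10 + 38 + ? → (1,1) = 435 − 278 = 157.
The remaining cell in column 2 is (5,2) = 435 − 320 = 115.
Using column 5: 80 + 24 + 108 + 171 + ? → (3,5) = 435 − 383 = 52.
Using row 1: 157 + 59 + 3 + 80 + ? → (1,3) = 435 − 299 = 136.
Row 3 must total 435; the given cells sum to 285, so (3,4) = 150.
Column 3 must total 435; the given cells sum to 418, so (5,3) = 17.
Column 4: 3 + 122 + 150 + 66 + ? = 435, so (5,4) = 94.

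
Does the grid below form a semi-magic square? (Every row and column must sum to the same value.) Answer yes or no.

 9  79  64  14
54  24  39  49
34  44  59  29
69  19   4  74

Yes

Row 1: 9 + 79 + 64 + 14 = 166.
Row 2: 54 + 24 + 39 + 49 = 166.
Row 3: 34 + 44 + 59 + 29 = 166.
Row 4: 69 + 19 + 4 + 74 = 166.
Column 1: 9 + 54 + 34 + 69 = 166.
Column 2: 79 + 24 + 44 + 19 = 166.
Column 3: 64 + 39 + 59 + 4 = 166.
Column 4: 14 + 49 + 29 + 74 = 166.
All lines sum to 166.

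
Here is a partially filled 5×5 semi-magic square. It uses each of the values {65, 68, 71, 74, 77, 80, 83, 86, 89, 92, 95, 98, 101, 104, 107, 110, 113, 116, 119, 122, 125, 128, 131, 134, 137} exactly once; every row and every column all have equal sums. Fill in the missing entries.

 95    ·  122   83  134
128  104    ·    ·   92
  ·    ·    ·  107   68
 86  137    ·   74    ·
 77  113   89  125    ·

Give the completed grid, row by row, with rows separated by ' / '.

The 25 entries sum to 2525, so each line sums to 2525/5 = 505.
From row 1, 505 − (95 + 122 + 83 + 134) gives (1,2) = 71.
Row 5: 77 + 113 + 89 + 125 + ? = 505, so (5,5) = 101.
Column 1 needs 505; the known cells sum to 386, so (3,1) = 119.
Using column 2: 71 + 104 + 137 + 113 + ? → (3,2) = 505 − 425 = 80.
Column 4 needs 505; the known cells sum to 389, so (2,4) = 116.
The remaining cell in column 5 is (4,5) = 505 − 395 = 110.
Row 2: 128 + 104 + 116 + 92 + ? = 505, so (2,3) = 65.
From row 3, 505 − (119 + 80 + 107 + 68) gives (3,3) = 131.
Row 4 must total 505; the given cells sum to 407, so (4,3) = 98.

95 71 122 83 134 / 128 104 65 116 92 / 119 80 131 107 68 / 86 137 98 74 110 / 77 113 89 125 101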